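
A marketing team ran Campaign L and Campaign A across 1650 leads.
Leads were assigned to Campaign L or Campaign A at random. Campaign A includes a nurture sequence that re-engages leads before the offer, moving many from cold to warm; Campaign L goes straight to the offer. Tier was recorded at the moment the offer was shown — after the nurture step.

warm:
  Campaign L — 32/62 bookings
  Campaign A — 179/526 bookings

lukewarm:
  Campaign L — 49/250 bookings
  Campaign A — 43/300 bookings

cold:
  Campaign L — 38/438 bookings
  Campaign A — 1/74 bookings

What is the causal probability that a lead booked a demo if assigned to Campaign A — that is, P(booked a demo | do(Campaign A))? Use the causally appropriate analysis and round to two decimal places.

Engagement tier lies on the pathway campaign → engagement tier → outcome, so adjusting for it blocks the indirect effect. For the total causal effect of campaign, use the unadjusted pooled rates.
So P(outcome | do(Campaign A)) is just the pooled rate for Campaign A: 223/900 = 0.248.

0.25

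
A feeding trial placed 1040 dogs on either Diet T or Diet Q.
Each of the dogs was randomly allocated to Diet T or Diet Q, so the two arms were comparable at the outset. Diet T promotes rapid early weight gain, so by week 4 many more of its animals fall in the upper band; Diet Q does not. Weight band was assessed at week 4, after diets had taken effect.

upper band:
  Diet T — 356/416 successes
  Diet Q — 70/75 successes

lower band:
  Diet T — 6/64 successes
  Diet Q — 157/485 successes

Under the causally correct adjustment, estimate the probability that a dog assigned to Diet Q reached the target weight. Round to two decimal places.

Diet Q is higher inside every week-4 weight band stratum but Diet T is higher in aggregate. Whether to stratify depends on how week-4 weight band relates to the diet.
Because the diet influences week-4 weight band, week-4 weight band is a post-treatment mediator, not a confounder. Stratifying on it would bias the estimate; the causal effect is the crude pooled difference.
So P(outcome | do(Diet Q)) is just the pooled rate for Diet Q: 227/560 = 0.405.

0.41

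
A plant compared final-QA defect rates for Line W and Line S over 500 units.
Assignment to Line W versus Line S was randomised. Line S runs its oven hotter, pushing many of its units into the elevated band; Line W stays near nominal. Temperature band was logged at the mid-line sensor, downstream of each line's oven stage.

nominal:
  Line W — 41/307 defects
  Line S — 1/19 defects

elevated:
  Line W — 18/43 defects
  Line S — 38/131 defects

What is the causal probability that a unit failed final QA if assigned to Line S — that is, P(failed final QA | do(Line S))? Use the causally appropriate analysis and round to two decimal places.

0.26

In-process temperature band lies on the pathway line → in-process temperature band → outcome, so adjusting for it blocks the indirect effect. For the total causal effect of line, use the unadjusted pooled rates.
So P(outcome | do(Line S)) is just the pooled rate for Line S: 39/150 = 0.260.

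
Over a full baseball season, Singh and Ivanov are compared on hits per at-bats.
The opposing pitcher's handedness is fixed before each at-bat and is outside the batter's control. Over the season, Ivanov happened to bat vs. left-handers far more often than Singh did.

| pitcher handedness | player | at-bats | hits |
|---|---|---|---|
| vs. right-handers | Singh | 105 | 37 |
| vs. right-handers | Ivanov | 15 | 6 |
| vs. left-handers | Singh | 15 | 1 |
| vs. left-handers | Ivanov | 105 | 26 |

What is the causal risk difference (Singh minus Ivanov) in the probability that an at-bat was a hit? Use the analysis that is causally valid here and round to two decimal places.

-0.11

Here pitcher handedness is a common cause — it drives both which player a case falls under and the outcome. The crude comparison mixes populations; the stratum-specific rates are the causally relevant ones.
Adjusting over the population distribution of pitcher handedness: 0.500·(0.352−0.400) + 0.500·(0.067−0.248) = -0.114.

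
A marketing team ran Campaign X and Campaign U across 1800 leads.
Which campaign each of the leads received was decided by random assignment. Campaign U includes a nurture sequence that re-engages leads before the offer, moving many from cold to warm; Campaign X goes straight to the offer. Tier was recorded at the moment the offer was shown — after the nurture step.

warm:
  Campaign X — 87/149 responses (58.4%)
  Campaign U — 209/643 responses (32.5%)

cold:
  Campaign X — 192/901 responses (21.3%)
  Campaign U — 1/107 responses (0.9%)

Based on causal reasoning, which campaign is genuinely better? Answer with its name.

Campaign U

The stratified and pooled comparisons disagree (Campaign X wins within each engagement tier; Campaign U wins overall), so the answer turns on the causal role of engagement tier.
The distribution of engagement tier is itself part of what the campaign does — it is an intermediate outcome. Holding it fixed would remove that part of the effect; the total effect is the pooled difference.
Pooled: Campaign X 26.6% vs Campaign U 28.0%; Campaign U is higher overall.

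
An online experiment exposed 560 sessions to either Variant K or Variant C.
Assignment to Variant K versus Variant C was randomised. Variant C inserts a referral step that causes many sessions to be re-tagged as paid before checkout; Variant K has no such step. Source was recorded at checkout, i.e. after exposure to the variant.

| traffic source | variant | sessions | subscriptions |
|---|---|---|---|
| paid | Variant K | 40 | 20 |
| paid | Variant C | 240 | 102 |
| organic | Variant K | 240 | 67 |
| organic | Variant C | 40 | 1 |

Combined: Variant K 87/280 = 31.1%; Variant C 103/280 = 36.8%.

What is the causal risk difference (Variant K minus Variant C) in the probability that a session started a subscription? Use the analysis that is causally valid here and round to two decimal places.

Within every traffic source level Variant K has the higher rate, yet pooled Variant C does — Simpson's reversal.
Traffic source is recorded after the variant and is itself shifted by it — it sits on the causal path from variant to outcome. Conditioning on a mediator would strip out part of the effect we want; the pooled comparison gives the total causal effect.
The causal difference is the pooled difference: 0.311 − 0.368 = -0.057.

-0.06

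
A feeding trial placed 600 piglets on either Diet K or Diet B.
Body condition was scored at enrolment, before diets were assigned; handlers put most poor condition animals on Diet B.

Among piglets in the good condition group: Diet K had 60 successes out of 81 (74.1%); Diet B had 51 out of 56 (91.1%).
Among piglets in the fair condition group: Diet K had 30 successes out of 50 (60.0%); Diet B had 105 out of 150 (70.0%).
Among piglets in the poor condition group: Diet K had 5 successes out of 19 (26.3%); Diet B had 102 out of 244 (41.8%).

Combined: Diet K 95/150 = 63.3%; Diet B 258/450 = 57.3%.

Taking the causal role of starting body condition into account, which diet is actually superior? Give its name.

Diet B

Nothing the diet does changes starting body condition; the imbalance is an allocation artefact. With starting body condition also predicting the outcome, the pooled figure is confounded, and the within-stratum comparison is the causal one.
Within each level — good condition: 74.1% vs 91.1%; fair condition: 60.0% vs 70.0%; poor condition: 26.3% vs 41.8% — Diet B is higher every time.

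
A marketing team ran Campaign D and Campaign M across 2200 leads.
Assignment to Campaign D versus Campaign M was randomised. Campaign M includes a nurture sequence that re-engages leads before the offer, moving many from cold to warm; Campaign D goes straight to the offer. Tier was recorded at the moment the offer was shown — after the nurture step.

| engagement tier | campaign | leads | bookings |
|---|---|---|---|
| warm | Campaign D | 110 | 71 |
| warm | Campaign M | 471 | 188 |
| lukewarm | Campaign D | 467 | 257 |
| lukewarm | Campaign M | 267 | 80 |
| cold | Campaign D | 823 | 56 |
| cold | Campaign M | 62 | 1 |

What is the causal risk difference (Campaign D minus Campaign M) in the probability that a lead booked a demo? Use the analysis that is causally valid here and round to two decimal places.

Engagement tier is downstream of the campaign. One should not condition on a consequence of treatment, so the overall rates are the right comparison.
The causal difference is the pooled difference: 0.274 − 0.336 = -0.062.

-0.06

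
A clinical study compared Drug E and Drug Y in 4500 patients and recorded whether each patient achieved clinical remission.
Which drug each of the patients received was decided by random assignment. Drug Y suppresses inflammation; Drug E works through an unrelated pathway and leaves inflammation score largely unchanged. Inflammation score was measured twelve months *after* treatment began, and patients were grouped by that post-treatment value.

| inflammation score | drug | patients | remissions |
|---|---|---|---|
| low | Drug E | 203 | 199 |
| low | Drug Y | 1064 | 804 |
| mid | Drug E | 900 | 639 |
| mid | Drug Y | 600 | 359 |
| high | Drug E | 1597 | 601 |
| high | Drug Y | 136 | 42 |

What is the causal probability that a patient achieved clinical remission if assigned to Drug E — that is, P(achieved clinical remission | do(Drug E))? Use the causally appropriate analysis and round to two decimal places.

0.53

Inflammation score is downstream of the drug. One should not condition on a consequence of treatment, so the overall rates are the right comparison.
So P(outcome | do(Drug E)) is just the pooled rate for Drug E: 1439/2700 = 0.533.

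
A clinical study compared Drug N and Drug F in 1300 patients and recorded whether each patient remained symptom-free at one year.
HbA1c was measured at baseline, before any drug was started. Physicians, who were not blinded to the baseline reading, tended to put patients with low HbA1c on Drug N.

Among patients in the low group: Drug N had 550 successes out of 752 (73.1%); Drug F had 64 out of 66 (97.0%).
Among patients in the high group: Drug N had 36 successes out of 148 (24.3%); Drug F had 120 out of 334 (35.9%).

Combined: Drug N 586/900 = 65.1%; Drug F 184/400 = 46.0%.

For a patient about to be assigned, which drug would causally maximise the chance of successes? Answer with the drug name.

Here HbA1c is a common cause — it drives both which drug a case falls under and the outcome. The crude comparison mixes populations; the stratum-specific rates are the causally relevant ones.
Within each level — low: 73.1% vs 97.0%; high: 24.3% vs 35.9% — Drug F is higher every time.

Drug F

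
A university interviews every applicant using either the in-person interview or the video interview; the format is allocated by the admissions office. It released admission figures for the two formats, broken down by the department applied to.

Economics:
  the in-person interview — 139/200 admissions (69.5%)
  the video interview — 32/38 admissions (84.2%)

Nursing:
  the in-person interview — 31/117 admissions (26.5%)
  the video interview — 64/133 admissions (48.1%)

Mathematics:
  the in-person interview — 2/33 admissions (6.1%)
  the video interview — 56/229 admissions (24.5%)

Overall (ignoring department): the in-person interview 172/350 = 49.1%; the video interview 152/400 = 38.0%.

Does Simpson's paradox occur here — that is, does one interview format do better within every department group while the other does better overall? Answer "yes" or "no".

yes

Within each department level (Economics 69.5% vs 84.2%; Nursing 26.5% vs 48.1%; Mathematics 6.1% vs 24.5%), the video interview has the higher rate every time. Pooled: 49.1% vs 38.0% — the in-person interview has the higher rate overall. The two comparisons disagree.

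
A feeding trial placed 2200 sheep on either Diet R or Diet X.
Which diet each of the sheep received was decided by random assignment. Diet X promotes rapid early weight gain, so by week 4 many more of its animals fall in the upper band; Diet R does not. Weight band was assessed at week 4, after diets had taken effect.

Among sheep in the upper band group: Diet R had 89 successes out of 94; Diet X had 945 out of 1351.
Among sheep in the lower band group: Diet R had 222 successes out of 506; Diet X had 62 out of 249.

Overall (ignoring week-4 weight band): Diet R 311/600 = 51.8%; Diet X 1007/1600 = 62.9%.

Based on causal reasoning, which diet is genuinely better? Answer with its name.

Diet R is higher inside every week-4 weight band stratum but Diet X is higher in aggregate. Whether to stratify depends on how week-4 weight band relates to the diet.
Week-4 weight band is downstream of the diet. One should not condition on a consequence of treatment, so the overall rates are the right comparison.
Pooled: Diet R 51.8% vs Diet X 62.9%; Diet X is higher overall.

Diet X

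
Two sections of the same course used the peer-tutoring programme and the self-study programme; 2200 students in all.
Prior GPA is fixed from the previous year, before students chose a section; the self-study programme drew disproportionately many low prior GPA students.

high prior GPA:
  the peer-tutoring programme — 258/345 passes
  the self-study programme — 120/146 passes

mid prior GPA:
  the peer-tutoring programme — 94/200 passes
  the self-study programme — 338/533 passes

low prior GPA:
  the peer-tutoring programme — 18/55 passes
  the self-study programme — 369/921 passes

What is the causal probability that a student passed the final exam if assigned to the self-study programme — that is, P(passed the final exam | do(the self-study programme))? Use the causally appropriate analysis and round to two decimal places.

0.57

The prior GPA band-specific comparison favours the self-study programme throughout, but the pooled figures favour the peer-tutoring programme. The question is whether to condition on prior GPA band.
The imbalance in prior GPA band arose from how students were allocated, not from anything the teaching method did; and prior GPA band independently affects the outcome. The pooled gap is confounded — condition on prior GPA band.
Standardising the self-study programme to the population prior GPA band mix: 0.223·120/146 + 0.333·338/533 + 0.444·369/921 = 0.572.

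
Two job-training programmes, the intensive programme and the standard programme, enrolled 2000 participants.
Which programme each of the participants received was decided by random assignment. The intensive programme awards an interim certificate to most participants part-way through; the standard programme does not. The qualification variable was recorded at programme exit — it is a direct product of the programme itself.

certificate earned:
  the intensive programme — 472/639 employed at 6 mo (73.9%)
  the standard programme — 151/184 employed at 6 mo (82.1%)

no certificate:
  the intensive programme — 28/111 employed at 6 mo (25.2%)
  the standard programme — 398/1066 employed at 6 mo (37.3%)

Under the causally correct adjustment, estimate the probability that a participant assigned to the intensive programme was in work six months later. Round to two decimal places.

Qualification attained during the programme is recorded after the programme and is itself shifted by it — it sits on the causal path from programme to outcome. Conditioning on a mediator would strip out part of the effect we want; the pooled comparison gives the total causal effect.
So P(outcome | do(the intensive programme)) is just the pooled rate for the intensive programme: 500/750 = 0.667.

0.67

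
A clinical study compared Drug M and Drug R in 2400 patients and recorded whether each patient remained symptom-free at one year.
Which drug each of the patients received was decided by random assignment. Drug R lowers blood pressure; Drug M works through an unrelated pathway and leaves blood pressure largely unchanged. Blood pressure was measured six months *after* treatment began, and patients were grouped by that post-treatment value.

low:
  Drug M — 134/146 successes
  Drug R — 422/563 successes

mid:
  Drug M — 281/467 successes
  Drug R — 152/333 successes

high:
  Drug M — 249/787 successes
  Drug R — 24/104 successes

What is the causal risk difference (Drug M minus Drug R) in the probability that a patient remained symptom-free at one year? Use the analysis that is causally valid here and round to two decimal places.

The distribution of blood pressure is itself part of what the drug does — it is an intermediate outcome. Holding it fixed would remove that part of the effect; the total effect is the pooled difference.
The causal difference is the pooled difference: 0.474 − 0.598 = -0.124.

-0.12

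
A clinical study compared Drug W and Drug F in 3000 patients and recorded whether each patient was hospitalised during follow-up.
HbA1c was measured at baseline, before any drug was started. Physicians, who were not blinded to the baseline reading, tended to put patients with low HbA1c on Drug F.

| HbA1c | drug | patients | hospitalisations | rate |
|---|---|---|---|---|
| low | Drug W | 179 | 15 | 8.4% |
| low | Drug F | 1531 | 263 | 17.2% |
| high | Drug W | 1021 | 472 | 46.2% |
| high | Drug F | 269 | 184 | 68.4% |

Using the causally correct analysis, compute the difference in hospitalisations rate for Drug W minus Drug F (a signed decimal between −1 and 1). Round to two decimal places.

-0.15

The stratified and pooled comparisons disagree (Drug W wins within each HbA1c; Drug F wins overall), so the answer turns on the causal role of HbA1c.
Here HbA1c is a common cause — it drives both which drug a case falls under and the outcome. The crude comparison mixes populations; the stratum-specific rates are the causally relevant ones.
Adjusting over the population distribution of HbA1c: 0.570·(0.084−0.172) + 0.430·(0.462−0.684) = -0.145.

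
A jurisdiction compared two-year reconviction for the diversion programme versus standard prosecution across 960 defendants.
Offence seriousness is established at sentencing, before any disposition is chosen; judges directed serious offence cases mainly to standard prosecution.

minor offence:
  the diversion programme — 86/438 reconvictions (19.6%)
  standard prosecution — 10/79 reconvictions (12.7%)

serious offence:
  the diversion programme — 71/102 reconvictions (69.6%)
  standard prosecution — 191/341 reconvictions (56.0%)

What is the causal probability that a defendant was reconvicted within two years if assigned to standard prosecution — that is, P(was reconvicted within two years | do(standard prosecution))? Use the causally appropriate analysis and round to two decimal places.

Within every offence seriousness level standard prosecution has the lower rate, yet pooled the diversion programme does — Simpson's reversal.
Offence seriousness satisfies the back-door criterion: it is not a descendant of the disposition, and it blocks the spurious path from disposition to outcome. Adjusting for it (i.e., using the within-offence seriousness rates) gives the causal effect.
Standardising standard prosecution to the population offence seriousness mix: 0.539·10/79 + 0.461·191/341 = 0.327.

0.33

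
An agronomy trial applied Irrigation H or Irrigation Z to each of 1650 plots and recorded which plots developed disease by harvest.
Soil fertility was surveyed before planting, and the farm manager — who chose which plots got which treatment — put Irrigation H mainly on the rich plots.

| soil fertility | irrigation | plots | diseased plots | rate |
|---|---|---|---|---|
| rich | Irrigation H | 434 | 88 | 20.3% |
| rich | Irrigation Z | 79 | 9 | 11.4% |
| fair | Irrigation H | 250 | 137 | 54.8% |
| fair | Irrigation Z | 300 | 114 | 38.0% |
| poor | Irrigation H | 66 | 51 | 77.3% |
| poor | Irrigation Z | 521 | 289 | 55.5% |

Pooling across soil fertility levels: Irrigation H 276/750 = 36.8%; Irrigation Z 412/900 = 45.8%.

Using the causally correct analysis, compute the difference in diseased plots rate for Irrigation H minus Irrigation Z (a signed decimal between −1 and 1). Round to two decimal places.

Irrigation Z is lower inside every soil fertility stratum but Irrigation H is lower in aggregate. Whether to stratify depends on how soil fertility relates to the irrigation.
The imbalance in soil fertility arose from how plots were allocated, not from anything the irrigation did; and soil fertility independently affects the outcome. The pooled gap is confounded — condition on soil fertility.
Adjusting over the population distribution of soil fertility: 0.311·(0.203−0.114) + 0.333·(0.548−0.380) + 0.356·(0.773−0.555) = +0.161.

+0.16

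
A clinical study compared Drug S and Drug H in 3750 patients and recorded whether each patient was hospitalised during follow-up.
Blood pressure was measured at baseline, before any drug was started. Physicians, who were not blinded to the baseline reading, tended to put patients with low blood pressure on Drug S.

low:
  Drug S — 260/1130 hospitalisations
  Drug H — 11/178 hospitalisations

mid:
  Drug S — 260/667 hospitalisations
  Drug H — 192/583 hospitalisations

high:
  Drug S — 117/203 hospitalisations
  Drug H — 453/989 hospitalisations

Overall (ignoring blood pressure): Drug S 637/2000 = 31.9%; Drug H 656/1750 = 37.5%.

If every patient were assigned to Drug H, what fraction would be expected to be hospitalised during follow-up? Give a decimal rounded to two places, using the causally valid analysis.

Nothing the drug does changes blood pressure; the imbalance is an allocation artefact. With blood pressure also predicting the outcome, the pooled figure is confounded, and the within-stratum comparison is the causal one.
Standardising Drug H to the population blood pressure mix: 0.349·11/178 + 0.333·192/583 + 0.318·453/989 = 0.277.

0.28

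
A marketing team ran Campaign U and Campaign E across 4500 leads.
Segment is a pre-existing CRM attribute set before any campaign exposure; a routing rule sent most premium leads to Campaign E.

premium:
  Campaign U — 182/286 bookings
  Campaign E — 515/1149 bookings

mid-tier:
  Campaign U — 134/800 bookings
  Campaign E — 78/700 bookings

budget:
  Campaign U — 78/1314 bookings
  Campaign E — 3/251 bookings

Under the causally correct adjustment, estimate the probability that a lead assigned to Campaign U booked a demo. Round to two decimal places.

The imbalance in customer segment arose from how leads were allocated, not from anything the campaign did; and customer segment independently affects the outcome. The pooled gap is confounded — condition on customer segment.
Standardising Campaign U to the population customer segment mix: 0.319·182/286 + 0.333·134/800 + 0.348·78/1314 = 0.279.

0.28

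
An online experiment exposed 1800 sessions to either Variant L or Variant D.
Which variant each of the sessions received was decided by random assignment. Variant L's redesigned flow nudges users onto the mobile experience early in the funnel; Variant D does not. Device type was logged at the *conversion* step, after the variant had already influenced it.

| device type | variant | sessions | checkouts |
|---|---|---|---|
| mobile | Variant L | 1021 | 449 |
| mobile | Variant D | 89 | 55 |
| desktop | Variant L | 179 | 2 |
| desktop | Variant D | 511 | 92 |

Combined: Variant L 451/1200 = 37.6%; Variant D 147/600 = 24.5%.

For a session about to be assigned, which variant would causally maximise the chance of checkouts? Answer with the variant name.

Device type here is a post-treatment variable shaped by the variant; conditioning on it would introduce bias rather than remove it. The overall comparison is the causal one.
Pooled: Variant L 37.6% vs Variant D 24.5%; Variant L is higher overall.

Variant L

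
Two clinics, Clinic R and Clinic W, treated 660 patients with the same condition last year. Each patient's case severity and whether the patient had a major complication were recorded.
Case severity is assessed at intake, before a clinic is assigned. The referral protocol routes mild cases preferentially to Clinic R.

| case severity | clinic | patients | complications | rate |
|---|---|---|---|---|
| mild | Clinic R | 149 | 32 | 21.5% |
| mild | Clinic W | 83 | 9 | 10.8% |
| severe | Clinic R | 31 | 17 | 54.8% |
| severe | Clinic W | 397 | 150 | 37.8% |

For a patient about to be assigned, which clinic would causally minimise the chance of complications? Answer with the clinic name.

Clinic W is lower inside every case severity stratum but Clinic R is lower in aggregate. Whether to stratify depends on how case severity relates to the clinic.
Case severity is set before the clinic has any effect — it is not caused by the clinic — and it independently drives the outcome. That makes it a confounder, so the causal comparison is within case severity levels.
Within each level — mild: 21.5% vs 10.8%; severe: 54.8% vs 37.8% — Clinic W is lower every time.

Clinic W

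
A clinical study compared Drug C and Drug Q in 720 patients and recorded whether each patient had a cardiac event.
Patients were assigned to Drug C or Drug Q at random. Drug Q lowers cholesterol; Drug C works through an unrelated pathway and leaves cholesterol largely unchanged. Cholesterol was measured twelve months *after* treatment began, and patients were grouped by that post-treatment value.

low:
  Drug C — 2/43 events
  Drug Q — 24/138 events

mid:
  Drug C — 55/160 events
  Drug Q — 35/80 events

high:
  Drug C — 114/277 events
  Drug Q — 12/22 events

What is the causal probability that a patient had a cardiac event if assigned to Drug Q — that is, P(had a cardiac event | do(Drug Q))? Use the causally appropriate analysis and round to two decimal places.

0.30

Drug C is lower inside every cholesterol stratum but Drug Q is lower in aggregate. Whether to stratify depends on how cholesterol relates to the drug.
Cholesterol here is a post-treatment variable shaped by the drug; conditioning on it would introduce bias rather than remove it. The overall comparison is the causal one.
So P(outcome | do(Drug Q)) is just the pooled rate for Drug Q: 71/240 = 0.296.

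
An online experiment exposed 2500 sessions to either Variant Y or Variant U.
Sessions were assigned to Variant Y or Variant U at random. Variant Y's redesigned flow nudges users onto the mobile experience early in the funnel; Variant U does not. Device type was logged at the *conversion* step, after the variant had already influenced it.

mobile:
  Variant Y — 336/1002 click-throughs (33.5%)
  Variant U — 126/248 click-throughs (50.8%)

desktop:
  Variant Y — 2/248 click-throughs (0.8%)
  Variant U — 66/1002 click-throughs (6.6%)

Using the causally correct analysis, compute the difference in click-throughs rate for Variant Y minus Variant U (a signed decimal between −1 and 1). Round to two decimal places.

Variant U is higher inside every device type stratum but Variant Y is higher in aggregate. Whether to stratify depends on how device type relates to the variant.
Device type lies on the pathway variant → device type → outcome, so adjusting for it blocks the indirect effect. For the total causal effect of variant, use the unadjusted pooled rates.
The causal difference is the pooled difference: 0.270 − 0.154 = +0.117.

+0.12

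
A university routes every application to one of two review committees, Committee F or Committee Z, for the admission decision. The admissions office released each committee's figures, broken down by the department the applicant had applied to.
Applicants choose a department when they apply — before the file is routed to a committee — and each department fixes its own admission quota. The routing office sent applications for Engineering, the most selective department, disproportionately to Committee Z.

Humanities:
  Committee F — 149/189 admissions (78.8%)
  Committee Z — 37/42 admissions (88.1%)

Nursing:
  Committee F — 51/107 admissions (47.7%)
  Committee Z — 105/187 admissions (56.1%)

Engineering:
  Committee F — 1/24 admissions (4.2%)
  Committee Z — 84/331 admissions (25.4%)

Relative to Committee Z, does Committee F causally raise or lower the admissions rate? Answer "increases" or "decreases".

Department satisfies the back-door criterion: it is not a descendant of the review committee, and it blocks the spurious path from review committee to outcome. Adjusting for it (i.e., using the within-department rates) gives the causal effect.
Within each level — Humanities: 78.8% vs 88.1%; Nursing: 47.7% vs 56.1%; Engineering: 4.2% vs 25.4% — Committee Z is higher every time.

decreases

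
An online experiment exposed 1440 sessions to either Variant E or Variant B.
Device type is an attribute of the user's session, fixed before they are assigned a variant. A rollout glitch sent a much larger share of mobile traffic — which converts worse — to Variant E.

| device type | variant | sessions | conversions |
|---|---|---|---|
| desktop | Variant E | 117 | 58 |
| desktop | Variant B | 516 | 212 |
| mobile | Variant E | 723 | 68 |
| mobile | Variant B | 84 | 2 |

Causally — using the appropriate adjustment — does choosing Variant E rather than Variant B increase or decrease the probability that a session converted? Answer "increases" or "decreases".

Variant E is higher inside every device type stratum but Variant B is higher in aggregate. Whether to stratify depends on how device type relates to the variant.
Device type is set before the variant has any effect — it is not caused by the variant — and it independently drives the outcome. That makes it a confounder, so the causal comparison is within device type levels.
Within each level — desktop: 49.6% vs 41.1%; mobile: 9.4% vs 2.4% — Variant E is higher every time.

increases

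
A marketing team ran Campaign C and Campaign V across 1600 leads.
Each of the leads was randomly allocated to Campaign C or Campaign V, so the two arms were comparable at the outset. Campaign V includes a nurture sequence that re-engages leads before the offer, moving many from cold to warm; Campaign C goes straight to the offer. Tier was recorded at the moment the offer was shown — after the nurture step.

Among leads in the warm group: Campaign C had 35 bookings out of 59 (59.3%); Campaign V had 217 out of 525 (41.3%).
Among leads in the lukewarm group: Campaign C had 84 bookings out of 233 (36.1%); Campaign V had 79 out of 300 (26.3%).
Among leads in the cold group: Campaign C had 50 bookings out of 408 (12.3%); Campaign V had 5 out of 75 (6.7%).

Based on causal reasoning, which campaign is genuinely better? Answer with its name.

Campaign V

Engagement tier is downstream of the campaign. One should not condition on a consequence of treatment, so the overall rates are the right comparison.
Pooled: Campaign C 24.1% vs Campaign V 33.4%; Campaign V is higher overall.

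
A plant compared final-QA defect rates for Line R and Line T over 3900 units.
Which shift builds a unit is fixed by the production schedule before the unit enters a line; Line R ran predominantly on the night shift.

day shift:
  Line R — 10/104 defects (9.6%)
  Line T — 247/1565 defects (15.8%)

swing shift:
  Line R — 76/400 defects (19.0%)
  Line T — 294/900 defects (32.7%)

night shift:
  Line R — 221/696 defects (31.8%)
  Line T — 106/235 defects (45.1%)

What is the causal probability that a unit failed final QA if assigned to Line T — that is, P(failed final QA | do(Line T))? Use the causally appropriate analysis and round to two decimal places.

Nothing the line does changes shift; the imbalance is an allocation artefact. With shift also predicting the outcome, the pooled figure is confounded, and the within-stratum comparison is the causal one.
Standardising Line T to the population shift mix: 0.428·247/1565 + 0.333·294/900 + 0.239·106/235 = 0.284.

0.28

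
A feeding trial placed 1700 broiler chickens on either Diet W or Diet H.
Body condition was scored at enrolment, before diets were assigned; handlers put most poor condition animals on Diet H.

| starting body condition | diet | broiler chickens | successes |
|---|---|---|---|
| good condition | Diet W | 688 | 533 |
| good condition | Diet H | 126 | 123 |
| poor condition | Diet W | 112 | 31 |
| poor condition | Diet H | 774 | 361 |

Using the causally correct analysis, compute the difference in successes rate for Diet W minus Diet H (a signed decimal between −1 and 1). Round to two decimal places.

The imbalance in starting body condition arose from how broiler chickens were allocated, not from anything the diet did; and starting body condition independently affects the outcome. The pooled gap is confounded — condition on starting body condition.
Adjusting over the population distribution of starting body condition: 0.479·(0.775−0.976) + 0.521·(0.277−0.466) = -0.195.

-0.20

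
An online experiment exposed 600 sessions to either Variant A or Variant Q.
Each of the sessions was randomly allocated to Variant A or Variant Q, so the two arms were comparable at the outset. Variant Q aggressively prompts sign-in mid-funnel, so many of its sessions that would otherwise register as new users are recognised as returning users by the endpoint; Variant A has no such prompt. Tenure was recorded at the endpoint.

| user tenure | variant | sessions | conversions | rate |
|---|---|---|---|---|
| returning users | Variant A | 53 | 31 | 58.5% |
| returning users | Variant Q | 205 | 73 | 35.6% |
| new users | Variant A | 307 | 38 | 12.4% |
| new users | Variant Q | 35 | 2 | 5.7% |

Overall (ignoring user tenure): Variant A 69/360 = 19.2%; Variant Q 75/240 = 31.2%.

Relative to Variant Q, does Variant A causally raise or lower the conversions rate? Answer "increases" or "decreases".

decreases

The distribution of user tenure is itself part of what the variant does — it is an intermediate outcome. Holding it fixed would remove that part of the effect; the total effect is the pooled difference.
Pooled: Variant A 19.2% vs Variant Q 31.2%; Variant Q is higher overall.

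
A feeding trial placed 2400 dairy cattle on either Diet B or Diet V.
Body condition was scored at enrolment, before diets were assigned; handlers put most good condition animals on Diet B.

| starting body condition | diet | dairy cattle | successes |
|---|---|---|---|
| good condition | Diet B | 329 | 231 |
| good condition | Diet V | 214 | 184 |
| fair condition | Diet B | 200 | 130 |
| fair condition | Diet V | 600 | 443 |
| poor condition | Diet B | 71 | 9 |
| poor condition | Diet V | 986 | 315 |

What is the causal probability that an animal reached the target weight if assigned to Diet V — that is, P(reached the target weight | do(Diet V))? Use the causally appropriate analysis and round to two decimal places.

The starting body condition-specific comparison favours Diet V throughout, but the pooled figures favour Diet B. The question is whether to condition on starting body condition.
The imbalance in starting body condition arose from how dairy cattle were allocated, not from anything the diet did; and starting body condition independently affects the outcome. The pooled gap is confounded — condition on starting body condition.
Standardising Diet V to the population starting body condition mix: 0.226·184/214 + 0.333·443/600 + 0.440·315/986 = 0.581.

0.58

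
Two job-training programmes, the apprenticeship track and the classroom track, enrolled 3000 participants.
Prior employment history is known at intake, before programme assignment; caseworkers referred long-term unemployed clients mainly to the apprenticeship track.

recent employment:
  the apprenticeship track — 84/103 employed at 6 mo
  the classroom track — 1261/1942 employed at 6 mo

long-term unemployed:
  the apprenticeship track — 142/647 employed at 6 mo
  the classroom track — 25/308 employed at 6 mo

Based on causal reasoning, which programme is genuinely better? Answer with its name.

the apprenticeship track

The imbalance in prior employment history arose from how participants were allocated, not from anything the programme did; and prior employment history independently affects the outcome. The pooled gap is confounded — condition on prior employment history.
Within each level — recent employment: 81.6% vs 64.9%; long-term unemployed: 21.9% vs 8.1% — the apprenticeship track is higher every time.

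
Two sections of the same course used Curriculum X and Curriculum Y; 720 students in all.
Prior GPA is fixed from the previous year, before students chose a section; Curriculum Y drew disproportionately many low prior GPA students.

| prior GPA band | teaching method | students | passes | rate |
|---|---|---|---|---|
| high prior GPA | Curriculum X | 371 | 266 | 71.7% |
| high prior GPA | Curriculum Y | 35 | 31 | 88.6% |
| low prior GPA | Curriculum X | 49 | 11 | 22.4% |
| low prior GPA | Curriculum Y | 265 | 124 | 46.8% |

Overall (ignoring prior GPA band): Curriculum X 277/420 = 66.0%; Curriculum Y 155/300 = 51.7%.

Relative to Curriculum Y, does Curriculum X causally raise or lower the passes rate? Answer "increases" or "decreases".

Here prior GPA band is a common cause — it drives both which teaching method a case falls under and the outcome. The crude comparison mixes populations; the stratum-specific rates are the causally relevant ones.
Within each level — high prior GPA: 71.7% vs 88.6%; low prior GPA: 22.4% vs 46.8% — Curriculum Y is higher every time.

decreases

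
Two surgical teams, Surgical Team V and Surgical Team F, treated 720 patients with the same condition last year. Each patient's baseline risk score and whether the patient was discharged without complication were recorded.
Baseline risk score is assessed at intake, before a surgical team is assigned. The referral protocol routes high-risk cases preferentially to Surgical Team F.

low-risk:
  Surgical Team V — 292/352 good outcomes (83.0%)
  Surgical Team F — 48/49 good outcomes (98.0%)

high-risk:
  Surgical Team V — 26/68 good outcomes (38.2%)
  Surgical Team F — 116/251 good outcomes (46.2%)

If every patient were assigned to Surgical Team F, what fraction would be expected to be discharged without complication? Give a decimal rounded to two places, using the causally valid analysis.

The baseline risk score-specific comparison favours Surgical Team F throughout, but the pooled figures favour Surgical Team V. The question is whether to condition on baseline risk score.
Baseline risk score differs across surgical teams for reasons unrelated to any effect of the surgical team itself, and it separately predicts the outcome — a classic confounder. We must compare within baseline risk score levels.
Standardising Surgical Team F to the population baseline risk score mix: 0.557·48/49 + 0.443·116/251 = 0.750.

0.75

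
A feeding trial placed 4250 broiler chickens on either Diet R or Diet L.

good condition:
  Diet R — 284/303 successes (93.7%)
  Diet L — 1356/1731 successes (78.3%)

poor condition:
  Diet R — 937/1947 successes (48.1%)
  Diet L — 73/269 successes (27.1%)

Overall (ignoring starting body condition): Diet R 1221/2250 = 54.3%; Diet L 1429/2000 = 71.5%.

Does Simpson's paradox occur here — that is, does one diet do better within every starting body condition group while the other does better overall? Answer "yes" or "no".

Within each starting body condition level (good condition 93.7% vs 78.3%; poor condition 48.1% vs 27.1%), Diet R has the higher rate every time. Pooled: 54.3% vs 71.5% — Diet L has the higher rate overall. The two comparisons disagree.

yes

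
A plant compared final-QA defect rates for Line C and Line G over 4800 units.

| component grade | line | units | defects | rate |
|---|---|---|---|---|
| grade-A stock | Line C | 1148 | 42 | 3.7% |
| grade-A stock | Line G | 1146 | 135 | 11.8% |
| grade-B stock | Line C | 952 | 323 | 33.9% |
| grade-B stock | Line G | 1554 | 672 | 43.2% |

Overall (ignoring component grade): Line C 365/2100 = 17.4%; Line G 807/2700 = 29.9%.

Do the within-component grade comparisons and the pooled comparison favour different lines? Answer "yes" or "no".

no

Within each component grade level (grade-A stock 3.7% vs 11.8%; grade-B stock 33.9% vs 43.2%), Line C has the lower rate every time. Pooled: 17.4% vs 29.9% — Line C has the lower rate overall. They agree.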